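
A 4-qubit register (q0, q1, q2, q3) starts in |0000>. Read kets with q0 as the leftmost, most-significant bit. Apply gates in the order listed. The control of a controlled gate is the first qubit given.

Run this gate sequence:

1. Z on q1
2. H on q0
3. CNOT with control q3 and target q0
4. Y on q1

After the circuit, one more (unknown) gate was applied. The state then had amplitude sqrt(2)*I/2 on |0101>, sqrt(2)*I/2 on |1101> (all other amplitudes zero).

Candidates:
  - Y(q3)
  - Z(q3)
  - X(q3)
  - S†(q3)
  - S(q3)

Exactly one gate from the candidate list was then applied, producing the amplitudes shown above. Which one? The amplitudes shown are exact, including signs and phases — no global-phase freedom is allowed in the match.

The unique candidate consistent with the amplitudes is X(q3).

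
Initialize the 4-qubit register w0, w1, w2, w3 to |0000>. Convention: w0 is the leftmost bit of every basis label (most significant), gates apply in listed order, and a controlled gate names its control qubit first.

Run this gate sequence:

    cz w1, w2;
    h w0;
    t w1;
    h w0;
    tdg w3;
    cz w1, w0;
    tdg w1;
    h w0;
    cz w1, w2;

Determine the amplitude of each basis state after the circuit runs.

The resulting statevector has amplitude sqrt(2)/2 on |0000>, sqrt(2)/2 on |1000>, and 0 on every other basis state.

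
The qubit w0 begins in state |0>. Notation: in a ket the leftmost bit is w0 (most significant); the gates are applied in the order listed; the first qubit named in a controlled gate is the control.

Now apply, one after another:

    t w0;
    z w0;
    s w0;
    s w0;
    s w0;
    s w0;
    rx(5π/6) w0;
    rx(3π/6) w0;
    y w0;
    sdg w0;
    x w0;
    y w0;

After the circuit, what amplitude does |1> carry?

The amplitude on |1> is -I/2. Key observation: gates 3-6 undo each other exactly, leaving only the rest of the circuit to track.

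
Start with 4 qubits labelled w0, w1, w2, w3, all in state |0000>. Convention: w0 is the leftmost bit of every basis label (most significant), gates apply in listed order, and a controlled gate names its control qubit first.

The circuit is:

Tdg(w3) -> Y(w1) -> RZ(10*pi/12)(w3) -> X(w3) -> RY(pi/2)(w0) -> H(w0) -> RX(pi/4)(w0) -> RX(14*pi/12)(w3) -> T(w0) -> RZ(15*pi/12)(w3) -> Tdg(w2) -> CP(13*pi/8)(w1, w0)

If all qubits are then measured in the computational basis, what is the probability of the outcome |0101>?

Outcome |0101> occurs with probability -sqrt(3)/8 - sqrt(6)/16 + sqrt(2)/8 + 1/4.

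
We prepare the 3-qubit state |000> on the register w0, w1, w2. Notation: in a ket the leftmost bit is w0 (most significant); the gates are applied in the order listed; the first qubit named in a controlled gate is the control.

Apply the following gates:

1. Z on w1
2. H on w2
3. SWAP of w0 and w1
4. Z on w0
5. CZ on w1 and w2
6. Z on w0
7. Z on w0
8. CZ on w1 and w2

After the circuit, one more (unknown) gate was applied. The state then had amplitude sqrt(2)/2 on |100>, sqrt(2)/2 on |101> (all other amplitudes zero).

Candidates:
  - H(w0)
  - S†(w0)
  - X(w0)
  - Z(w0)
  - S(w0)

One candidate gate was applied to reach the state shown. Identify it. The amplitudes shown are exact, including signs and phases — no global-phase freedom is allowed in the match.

The applied gate was X(w0).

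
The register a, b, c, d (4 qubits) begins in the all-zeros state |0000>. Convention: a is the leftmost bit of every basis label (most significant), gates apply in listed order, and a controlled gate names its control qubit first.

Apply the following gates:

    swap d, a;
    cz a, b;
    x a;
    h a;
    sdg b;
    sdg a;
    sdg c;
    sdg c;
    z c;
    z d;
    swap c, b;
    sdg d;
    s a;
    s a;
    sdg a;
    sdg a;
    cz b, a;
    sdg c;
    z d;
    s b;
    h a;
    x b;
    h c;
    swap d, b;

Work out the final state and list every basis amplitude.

The final amplitudes are sqrt(2)*(1 + I)/4 on |0001>, sqrt(2)*(1 + I)/4 on |0011>, sqrt(2)*(1 - I)/4 on |1001>, sqrt(2)*(1 - I)/4 on |1011>, and 0 on every other basis state.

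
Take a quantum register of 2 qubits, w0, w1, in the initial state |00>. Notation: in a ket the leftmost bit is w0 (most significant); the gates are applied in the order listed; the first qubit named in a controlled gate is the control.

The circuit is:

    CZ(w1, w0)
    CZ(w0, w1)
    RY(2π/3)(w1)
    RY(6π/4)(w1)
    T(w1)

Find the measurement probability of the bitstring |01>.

The probability of measuring |01> is 1/2 - sqrt(3)/4.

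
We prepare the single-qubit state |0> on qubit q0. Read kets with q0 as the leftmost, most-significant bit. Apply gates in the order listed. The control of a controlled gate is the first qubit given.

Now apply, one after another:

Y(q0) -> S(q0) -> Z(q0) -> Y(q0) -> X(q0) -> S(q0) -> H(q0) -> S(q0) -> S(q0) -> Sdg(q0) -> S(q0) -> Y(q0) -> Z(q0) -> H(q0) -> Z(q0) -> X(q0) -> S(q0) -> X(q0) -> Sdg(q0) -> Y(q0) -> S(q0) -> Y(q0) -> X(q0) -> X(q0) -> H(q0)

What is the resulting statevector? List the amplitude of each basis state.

The resulting statevector has amplitude sqrt(2)*I/2 on |0>, sqrt(2)*I/2 on |1>.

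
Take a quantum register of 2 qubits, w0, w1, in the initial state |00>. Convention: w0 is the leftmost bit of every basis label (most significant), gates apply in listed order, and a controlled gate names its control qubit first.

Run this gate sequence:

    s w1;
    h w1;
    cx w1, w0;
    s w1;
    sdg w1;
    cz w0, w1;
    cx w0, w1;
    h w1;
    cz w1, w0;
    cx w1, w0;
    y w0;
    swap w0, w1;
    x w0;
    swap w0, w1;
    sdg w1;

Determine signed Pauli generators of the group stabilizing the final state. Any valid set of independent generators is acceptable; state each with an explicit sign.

One valid set of independent stabilizer generators is -XZ, +ZY (any independent generating set of the same group is equally correct).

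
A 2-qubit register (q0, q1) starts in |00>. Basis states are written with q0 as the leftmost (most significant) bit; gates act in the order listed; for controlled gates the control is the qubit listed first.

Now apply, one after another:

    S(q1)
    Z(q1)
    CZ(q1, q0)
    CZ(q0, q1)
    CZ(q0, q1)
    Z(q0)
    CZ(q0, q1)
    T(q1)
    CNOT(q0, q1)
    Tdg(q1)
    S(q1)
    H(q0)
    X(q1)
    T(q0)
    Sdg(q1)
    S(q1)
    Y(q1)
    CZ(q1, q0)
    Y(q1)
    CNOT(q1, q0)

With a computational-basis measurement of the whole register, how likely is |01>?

The probability of measuring |01> is 1/2. Key observation: gates 4-5 undo each other exactly, leaving only the rest of the circuit to track.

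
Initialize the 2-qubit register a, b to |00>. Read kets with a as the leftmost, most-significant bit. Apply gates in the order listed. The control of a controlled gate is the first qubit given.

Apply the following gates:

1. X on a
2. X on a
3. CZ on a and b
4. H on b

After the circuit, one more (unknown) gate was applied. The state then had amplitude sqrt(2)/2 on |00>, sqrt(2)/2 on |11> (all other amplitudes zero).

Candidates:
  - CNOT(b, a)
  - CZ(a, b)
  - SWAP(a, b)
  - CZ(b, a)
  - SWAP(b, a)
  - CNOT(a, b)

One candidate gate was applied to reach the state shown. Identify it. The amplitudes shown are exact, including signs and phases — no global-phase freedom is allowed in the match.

It was CNOT(b, a) that produced the state shown.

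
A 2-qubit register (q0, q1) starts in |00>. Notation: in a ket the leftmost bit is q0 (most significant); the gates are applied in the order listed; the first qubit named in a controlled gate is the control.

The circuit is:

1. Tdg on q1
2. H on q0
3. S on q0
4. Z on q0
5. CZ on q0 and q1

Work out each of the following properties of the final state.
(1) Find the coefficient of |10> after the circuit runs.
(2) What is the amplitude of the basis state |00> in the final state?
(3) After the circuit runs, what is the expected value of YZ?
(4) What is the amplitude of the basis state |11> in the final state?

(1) The final state's coefficient on |10> equals -sqrt(2)*I/2.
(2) The amplitude on |00> is sqrt(2)/2.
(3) The expectation value of YZ is -1.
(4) |11> carries amplitude 0 in the final state.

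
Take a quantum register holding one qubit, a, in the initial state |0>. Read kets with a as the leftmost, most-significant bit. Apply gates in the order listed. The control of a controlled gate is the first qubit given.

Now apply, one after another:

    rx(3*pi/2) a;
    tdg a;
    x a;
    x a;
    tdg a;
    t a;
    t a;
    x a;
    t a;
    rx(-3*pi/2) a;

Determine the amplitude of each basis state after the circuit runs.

The resulting statevector has amplitude -exp(3*I*pi/4)/2 + I/2 on |0>, 1/2 + exp(I*pi/4)/2 on |1>.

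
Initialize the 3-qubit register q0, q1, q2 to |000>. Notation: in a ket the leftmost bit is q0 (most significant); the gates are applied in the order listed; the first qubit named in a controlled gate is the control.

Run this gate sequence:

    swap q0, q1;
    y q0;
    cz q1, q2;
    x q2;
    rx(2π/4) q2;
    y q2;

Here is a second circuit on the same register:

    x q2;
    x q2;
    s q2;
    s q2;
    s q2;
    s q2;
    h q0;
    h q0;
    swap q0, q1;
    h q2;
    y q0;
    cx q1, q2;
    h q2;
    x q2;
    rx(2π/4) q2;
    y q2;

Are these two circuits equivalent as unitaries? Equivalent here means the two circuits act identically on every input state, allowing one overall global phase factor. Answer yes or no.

Yes — the two circuits implement the same unitary up to a global phase.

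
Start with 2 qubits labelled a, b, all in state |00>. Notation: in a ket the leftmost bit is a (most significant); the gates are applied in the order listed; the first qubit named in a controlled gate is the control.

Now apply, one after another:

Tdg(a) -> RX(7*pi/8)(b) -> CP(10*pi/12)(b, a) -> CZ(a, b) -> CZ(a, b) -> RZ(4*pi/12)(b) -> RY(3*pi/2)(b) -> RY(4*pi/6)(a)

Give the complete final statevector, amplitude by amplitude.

After the circuit, the state carries amplitude -sqrt(2)*exp(-I*pi/6)*cos(7*pi/16)/4 + sqrt(2)*I*exp(I*pi/6)*sin(7*pi/16)/4 on |00>, sqrt(2)*exp(-I*pi/6)*cos(7*pi/16)/4 + sqrt(2)*I*exp(I*pi/6)*sin(7*pi/16)/4 on |01>, -sqrt(6)*exp(-I*pi/6)*cos(7*pi/16)/4 + sqrt(6)*I*exp(I*pi/6)*sin(7*pi/16)/4 on |10>, sqrt(6)*exp(-I*pi/6)*cos(7*pi/16)/4 + sqrt(6)*I*exp(I*pi/6)*sin(7*pi/16)/4 on |11>.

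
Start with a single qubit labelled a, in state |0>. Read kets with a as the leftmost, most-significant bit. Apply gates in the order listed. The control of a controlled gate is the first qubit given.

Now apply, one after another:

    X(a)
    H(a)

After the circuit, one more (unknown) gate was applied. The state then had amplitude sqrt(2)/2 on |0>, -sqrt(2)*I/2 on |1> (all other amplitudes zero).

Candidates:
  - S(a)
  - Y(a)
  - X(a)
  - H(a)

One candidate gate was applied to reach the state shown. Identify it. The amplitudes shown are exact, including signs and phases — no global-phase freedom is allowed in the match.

The applied gate was S(a).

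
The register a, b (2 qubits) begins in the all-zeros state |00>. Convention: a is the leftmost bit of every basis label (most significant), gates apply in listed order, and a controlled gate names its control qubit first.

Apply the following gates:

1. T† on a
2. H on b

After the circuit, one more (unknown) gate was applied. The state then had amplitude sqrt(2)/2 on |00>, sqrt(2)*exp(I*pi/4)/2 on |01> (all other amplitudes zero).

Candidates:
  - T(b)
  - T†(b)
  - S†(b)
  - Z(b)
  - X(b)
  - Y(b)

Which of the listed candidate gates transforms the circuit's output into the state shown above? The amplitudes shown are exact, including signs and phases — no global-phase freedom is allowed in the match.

The applied gate was T(b).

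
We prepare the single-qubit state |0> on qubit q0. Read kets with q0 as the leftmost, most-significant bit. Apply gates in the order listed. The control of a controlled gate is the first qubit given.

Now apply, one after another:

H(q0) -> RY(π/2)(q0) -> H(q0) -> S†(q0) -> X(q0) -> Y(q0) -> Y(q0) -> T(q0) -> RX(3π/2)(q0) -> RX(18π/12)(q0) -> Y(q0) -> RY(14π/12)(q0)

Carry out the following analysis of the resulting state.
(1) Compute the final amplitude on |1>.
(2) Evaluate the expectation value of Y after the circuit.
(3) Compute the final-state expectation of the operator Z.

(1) The final state's coefficient on |1> equals -exp(I*pi/4)/4 + I/4 + sqrt(3)*exp(I*pi/4)/4 + sqrt(3)*I/4.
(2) The expectation value of Y is sqrt(2)/2.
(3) In the final state, Z has expectation -sqrt(2)/4.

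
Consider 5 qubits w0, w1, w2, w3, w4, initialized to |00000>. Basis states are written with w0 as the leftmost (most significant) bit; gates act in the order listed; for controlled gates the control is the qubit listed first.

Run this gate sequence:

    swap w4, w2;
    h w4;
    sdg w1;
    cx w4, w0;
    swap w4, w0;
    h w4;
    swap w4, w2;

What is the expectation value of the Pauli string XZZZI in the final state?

In the final state, XZZZI has expectation 1.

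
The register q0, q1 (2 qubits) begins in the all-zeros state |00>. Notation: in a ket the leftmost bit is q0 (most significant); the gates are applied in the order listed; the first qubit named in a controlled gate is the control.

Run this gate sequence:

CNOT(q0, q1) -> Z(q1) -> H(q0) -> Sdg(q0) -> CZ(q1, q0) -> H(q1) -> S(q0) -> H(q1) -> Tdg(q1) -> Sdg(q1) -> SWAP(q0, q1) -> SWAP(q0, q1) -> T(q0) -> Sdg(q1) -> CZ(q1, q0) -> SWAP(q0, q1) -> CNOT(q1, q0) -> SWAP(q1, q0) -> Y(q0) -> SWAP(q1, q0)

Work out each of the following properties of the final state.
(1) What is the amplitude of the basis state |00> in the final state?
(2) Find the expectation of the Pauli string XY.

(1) |00> carries amplitude 0 in the final state.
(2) The observable XY averages to sqrt(2)/2.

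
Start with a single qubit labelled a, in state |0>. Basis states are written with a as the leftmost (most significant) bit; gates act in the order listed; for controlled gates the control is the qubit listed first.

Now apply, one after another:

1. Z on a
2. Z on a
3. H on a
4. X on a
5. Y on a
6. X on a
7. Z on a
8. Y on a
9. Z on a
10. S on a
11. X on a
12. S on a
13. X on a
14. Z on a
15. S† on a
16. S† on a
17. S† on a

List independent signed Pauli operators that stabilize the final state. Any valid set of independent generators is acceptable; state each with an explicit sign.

The final state is stabilized by the group generated by -Y; other independent generating sets are equally valid.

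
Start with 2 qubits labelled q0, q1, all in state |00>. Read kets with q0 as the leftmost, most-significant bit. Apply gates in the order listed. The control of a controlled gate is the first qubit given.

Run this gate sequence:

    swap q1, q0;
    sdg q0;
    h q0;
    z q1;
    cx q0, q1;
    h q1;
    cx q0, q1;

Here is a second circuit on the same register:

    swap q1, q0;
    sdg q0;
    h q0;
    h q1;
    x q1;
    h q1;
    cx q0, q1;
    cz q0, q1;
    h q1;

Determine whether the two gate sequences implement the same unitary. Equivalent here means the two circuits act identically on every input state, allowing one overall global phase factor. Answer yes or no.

Yes: on every input state the two circuits agree up to one overall phase factor.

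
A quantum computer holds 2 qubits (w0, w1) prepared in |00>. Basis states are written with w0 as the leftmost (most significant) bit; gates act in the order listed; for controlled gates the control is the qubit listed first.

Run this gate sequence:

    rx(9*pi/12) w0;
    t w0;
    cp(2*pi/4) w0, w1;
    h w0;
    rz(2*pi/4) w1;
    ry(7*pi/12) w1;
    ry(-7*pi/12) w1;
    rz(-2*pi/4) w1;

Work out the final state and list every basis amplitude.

After the circuit, the state carries amplitude sqrt(2)*(sqrt(2 - sqrt(2)) - sqrt(sqrt(2) + 2)*exp(3*I*pi/4))/4 on |00>, 0 on |01>, sqrt(2)*(sqrt(2 - sqrt(2)) + sqrt(sqrt(2) + 2)*exp(3*I*pi/4))/4 on |10>, 0 on |11>. Key observation: the block from step 5 through step 8 cancels to the identity and can be dropped.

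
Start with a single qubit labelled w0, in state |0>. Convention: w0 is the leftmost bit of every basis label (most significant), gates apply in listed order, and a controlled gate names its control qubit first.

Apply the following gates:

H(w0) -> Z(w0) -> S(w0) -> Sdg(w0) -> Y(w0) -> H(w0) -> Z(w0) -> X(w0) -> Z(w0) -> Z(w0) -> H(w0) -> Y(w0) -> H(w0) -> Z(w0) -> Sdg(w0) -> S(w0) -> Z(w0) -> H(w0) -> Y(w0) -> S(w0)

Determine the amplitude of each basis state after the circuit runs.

The final amplitudes are sqrt(2)*I/2 on |0>, sqrt(2)/2 on |1>.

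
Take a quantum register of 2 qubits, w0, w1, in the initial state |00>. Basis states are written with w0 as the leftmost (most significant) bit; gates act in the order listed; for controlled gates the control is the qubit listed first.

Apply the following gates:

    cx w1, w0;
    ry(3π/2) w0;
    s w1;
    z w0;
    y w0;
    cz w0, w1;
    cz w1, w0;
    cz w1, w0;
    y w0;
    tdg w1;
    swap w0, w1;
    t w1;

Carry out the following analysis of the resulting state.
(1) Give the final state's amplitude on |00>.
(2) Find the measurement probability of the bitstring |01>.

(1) |00> carries amplitude -sqrt(2)/2 in the final state.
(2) Outcome |01> occurs with probability 1/2.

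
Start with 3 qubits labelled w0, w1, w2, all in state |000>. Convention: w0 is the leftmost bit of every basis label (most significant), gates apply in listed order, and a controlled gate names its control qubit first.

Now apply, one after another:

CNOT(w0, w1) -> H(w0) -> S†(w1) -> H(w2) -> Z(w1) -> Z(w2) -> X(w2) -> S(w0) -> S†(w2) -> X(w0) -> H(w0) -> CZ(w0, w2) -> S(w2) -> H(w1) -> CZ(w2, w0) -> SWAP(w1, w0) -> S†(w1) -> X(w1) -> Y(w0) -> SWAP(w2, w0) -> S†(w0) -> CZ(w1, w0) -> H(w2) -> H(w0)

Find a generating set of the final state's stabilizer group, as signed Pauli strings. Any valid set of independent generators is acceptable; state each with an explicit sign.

One valid set of independent stabilizer generators is -YZI, -ZYI, -IIZ (any independent generating set of the same group is equally correct).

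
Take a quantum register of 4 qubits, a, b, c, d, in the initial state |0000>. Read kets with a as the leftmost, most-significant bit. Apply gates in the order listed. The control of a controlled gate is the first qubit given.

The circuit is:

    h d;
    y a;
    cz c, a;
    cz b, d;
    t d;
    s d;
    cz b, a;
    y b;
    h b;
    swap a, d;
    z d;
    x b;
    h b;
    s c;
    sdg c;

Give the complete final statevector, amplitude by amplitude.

The resulting statevector has amplitude -sqrt(2)/2 on |0101>, -sqrt(2)*exp(3*I*pi/4)/2 on |1101>, and 0 on every other basis state. Key observation: gates 14-15 undo each other exactly, leaving only the rest of the circuit to track.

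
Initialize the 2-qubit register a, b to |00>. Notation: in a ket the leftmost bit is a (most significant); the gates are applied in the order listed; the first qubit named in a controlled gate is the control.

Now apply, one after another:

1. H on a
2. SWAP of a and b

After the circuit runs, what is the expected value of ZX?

The expectation value of ZX is 1.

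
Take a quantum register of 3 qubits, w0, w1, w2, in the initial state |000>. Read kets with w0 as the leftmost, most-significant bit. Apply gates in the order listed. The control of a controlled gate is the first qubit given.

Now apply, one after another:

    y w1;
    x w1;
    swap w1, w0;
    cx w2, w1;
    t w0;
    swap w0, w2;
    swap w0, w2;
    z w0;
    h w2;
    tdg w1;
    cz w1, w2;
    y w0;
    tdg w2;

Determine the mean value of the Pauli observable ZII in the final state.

In the final state, ZII has expectation -1.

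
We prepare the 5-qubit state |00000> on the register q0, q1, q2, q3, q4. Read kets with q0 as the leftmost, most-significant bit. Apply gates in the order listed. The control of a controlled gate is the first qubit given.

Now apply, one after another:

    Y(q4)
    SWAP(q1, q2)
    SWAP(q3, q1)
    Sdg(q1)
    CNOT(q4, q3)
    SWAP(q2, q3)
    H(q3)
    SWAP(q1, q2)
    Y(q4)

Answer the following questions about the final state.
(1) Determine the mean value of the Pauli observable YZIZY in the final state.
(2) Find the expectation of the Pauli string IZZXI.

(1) The observable YZIZY averages to 0.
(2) In the final state, IZZXI has expectation -1.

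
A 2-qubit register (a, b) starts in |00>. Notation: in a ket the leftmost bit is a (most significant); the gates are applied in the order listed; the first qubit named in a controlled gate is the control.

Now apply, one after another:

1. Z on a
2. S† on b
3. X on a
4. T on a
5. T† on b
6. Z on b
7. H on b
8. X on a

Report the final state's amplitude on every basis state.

After the circuit, the state carries amplitude sqrt(2)*exp(I*pi/4)/2 on |00>, sqrt(2)*exp(I*pi/4)/2 on |01>, 0 on |10>, 0 on |11>.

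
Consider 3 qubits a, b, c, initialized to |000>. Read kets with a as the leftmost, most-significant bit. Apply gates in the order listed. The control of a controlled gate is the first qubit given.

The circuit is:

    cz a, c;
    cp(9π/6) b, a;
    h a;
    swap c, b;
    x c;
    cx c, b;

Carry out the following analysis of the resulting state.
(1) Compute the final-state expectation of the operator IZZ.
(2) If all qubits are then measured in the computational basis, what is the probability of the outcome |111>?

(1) The expectation value of IZZ is 1.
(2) Outcome |111> occurs with probability 1/2.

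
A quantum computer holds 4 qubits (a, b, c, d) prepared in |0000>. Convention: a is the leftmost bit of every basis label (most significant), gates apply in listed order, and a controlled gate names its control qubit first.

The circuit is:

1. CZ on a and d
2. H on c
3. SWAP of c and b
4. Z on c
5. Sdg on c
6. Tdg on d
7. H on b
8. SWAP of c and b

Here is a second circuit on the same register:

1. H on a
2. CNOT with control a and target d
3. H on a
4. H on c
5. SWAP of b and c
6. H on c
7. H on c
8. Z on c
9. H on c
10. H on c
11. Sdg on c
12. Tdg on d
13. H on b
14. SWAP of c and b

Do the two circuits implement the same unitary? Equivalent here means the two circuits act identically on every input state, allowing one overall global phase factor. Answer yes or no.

No, they are not equivalent — no single phase factor reconciles the two unitaries.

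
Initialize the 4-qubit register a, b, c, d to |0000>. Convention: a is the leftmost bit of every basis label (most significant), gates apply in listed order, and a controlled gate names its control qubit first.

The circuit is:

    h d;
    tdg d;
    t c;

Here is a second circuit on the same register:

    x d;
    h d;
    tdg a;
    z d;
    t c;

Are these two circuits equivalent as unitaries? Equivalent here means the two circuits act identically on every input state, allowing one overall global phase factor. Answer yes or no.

No — the two circuits implement different unitaries, even allowing a global phase.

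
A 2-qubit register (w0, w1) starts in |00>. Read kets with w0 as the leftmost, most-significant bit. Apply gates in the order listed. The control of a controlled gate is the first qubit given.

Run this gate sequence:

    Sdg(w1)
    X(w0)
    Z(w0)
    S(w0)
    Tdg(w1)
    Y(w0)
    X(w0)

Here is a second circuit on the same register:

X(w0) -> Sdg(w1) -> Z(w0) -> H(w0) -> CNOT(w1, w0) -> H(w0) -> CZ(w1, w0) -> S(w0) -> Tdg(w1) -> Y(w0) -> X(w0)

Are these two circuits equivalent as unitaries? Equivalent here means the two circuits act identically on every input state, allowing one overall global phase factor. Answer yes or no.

Yes: on every input state the two circuits agree up to one overall phase factor.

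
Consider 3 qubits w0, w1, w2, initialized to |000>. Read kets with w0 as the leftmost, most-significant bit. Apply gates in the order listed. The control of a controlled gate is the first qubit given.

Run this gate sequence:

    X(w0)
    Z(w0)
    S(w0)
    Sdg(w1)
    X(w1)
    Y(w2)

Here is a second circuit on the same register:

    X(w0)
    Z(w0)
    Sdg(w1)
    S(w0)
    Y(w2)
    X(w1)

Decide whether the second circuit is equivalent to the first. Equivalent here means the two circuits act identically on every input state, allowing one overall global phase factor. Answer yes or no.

Yes, they are equivalent — the unitaries differ by at most a global phase.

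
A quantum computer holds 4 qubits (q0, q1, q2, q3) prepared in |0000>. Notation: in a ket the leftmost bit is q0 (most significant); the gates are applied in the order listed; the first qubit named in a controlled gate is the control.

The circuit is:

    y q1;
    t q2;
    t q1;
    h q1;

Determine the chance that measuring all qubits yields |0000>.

The probability of measuring |0000> is 1/2.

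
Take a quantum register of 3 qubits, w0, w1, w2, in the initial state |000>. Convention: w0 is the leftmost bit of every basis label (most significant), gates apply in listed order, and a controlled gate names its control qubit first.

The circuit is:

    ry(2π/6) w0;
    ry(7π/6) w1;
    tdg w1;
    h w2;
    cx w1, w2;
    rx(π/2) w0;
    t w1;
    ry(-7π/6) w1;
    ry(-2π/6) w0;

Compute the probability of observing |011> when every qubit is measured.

Outcome |011> occurs with probability 0.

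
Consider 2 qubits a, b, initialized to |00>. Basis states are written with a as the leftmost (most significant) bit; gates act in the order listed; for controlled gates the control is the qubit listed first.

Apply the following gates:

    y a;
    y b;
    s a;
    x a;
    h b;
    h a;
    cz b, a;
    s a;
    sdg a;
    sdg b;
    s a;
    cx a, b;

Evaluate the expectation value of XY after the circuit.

In the final state, XY has expectation 1.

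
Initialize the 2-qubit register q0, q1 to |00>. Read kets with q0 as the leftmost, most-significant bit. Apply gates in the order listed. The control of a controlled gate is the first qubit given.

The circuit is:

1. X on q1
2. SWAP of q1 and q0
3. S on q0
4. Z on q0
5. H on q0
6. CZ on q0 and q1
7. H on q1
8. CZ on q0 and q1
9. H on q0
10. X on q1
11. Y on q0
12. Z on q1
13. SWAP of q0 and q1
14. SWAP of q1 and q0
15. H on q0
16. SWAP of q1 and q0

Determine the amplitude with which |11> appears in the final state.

|11> carries amplitude 1/2 in the final state.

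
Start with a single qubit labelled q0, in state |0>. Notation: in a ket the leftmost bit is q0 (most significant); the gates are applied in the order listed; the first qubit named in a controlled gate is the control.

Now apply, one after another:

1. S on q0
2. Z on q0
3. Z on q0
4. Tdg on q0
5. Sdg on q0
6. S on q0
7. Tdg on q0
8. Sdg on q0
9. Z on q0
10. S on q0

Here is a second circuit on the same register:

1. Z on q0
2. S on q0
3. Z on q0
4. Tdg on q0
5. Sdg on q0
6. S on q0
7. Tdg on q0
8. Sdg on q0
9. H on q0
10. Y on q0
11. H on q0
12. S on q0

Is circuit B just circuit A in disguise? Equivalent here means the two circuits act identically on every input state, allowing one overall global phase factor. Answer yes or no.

No, they are not equivalent — no single phase factor reconciles the two unitaries.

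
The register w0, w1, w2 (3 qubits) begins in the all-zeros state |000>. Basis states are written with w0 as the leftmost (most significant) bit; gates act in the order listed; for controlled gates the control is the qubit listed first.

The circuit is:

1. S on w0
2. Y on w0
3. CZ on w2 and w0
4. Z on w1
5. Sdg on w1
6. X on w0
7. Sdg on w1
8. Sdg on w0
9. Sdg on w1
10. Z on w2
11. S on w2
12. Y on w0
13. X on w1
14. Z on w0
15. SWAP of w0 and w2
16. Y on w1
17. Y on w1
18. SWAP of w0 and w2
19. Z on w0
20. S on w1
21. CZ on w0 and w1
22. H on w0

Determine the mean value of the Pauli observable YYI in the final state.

The expectation value of YYI is 0. Key observation: the block from step 14 through step 19 cancels to the identity and can be dropped.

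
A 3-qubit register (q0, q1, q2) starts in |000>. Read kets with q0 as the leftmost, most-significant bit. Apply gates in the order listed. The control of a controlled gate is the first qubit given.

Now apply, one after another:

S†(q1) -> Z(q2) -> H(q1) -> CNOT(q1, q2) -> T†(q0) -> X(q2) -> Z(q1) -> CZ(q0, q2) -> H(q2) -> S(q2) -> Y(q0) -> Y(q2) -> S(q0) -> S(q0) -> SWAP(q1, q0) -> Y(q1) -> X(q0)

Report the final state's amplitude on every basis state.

The final amplitudes are 1/2 on |000>, I/2 on |001>, 0 on |010>, 0 on |011>, 1/2 on |100>, -I/2 on |101>, 0 on |110>, 0 on |111>.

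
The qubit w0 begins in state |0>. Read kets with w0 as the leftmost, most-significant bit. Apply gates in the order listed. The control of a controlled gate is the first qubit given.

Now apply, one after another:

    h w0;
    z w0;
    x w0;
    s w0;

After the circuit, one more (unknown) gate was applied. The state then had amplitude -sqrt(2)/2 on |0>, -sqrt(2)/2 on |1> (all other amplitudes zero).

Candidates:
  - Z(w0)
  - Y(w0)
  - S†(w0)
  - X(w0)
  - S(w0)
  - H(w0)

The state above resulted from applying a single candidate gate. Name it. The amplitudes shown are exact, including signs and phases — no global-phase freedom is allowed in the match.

The applied gate was S(w0).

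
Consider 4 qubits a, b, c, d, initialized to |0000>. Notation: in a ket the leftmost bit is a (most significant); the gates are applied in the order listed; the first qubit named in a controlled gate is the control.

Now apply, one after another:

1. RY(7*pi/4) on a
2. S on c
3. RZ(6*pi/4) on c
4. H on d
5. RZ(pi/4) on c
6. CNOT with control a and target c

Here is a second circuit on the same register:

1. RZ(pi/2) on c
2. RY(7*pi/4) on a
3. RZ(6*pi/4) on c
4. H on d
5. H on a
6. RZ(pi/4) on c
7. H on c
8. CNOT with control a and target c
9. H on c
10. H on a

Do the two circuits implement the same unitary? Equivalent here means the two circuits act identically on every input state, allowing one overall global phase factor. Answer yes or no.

No: there is an input state on which the two circuits produce genuinely different outputs (not merely differing by a phase).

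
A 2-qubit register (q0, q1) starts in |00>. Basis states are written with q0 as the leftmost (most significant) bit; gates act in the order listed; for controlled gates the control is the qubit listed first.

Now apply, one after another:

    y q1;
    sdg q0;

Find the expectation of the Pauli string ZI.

The expectation value of ZI is 1.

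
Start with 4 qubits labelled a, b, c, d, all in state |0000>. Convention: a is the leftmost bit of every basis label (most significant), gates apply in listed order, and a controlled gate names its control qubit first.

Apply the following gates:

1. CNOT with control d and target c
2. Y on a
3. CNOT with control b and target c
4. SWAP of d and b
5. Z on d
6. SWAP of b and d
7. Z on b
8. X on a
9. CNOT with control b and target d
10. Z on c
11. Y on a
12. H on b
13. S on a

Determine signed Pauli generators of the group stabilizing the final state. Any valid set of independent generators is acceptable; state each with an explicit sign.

One valid set of independent stabilizer generators is +IXII, -ZIII, +IIZI, +IIIZ (any independent generating set of the same group is equally correct).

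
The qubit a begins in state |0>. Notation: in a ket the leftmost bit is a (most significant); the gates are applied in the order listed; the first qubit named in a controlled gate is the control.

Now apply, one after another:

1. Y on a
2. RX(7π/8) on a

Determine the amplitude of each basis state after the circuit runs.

The resulting statevector has amplitude sin(7*pi/16) on |0>, I*sin(pi/16) on |1>.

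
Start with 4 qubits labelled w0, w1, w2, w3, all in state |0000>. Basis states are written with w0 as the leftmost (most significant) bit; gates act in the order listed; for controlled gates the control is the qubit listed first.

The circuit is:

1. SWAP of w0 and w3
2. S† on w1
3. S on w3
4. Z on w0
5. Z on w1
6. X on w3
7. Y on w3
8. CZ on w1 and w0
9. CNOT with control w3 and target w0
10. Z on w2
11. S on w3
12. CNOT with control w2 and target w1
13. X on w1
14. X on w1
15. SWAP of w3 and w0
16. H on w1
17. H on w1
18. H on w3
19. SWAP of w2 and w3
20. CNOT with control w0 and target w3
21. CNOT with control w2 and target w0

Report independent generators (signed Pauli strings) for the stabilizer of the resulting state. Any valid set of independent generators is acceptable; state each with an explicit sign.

The stabilizer group can be generated by +XIXI, +ZIZI, +IZII, +IIIZ, among other valid generating sets. Key observation: gates 16-17 undo each other exactly, leaving only the rest of the circuit to track.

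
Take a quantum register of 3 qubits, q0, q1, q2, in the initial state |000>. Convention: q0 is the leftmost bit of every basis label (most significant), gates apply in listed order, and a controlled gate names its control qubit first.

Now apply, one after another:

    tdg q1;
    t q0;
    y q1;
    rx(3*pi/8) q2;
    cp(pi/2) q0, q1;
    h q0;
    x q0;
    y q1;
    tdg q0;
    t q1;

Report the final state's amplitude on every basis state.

The final amplitudes are sqrt(2)*cos(3*pi/16)/2 on |000>, -sqrt(2)*I*sin(3*pi/16)/2 on |001>, 0 on |010>, 0 on |011>, -sqrt(2)*exp(3*I*pi/4)*cos(3*pi/16)/2 on |100>, -sqrt(2)*exp(I*pi/4)*sin(3*pi/16)/2 on |101>, 0 on |110>, 0 on |111>.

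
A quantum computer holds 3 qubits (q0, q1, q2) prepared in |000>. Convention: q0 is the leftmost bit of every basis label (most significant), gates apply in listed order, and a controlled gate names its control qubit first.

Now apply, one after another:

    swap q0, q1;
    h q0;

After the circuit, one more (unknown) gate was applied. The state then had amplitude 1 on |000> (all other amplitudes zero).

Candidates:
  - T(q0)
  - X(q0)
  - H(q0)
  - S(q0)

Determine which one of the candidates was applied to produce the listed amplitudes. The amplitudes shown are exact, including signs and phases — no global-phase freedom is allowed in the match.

The applied gate was H(q0).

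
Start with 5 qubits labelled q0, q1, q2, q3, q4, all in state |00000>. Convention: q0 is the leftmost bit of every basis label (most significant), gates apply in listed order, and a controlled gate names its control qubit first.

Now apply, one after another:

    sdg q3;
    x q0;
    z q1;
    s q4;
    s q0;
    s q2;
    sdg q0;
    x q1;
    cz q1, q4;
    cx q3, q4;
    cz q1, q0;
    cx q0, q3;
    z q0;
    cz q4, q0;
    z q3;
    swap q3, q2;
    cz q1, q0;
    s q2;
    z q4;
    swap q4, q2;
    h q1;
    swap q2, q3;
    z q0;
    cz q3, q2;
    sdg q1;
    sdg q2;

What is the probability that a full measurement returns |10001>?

The probability of measuring |10001> is 1/2.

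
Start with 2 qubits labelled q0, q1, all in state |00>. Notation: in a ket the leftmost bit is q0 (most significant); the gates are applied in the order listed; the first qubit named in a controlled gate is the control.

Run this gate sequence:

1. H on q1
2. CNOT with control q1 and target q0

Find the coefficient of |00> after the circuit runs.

The final state's coefficient on |00> equals sqrt(2)/2.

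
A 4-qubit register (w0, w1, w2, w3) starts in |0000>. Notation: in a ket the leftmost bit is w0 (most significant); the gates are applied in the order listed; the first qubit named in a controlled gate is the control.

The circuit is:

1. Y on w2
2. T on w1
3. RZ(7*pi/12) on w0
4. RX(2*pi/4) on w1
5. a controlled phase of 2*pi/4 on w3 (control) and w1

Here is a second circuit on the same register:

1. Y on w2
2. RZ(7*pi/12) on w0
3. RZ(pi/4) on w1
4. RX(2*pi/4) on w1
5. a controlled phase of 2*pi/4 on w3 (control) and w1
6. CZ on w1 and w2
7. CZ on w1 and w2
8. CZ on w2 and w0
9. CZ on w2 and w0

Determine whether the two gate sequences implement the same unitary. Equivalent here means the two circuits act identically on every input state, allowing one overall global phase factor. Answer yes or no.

Yes: on every input state the two circuits agree up to one overall phase factor.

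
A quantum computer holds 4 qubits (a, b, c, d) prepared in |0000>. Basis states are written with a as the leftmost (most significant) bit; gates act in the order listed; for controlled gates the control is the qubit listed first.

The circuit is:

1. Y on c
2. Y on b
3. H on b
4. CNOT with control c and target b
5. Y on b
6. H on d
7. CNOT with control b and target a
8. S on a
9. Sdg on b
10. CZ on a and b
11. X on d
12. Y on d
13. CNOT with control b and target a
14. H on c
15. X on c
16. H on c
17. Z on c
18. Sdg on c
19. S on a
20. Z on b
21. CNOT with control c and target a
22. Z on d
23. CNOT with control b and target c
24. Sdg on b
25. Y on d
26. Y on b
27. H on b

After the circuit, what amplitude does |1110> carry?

The final state's coefficient on |1110> equals sqrt(2)*I/4. Key observation: the block from step 14 through step 17 cancels to the identity and can be dropped.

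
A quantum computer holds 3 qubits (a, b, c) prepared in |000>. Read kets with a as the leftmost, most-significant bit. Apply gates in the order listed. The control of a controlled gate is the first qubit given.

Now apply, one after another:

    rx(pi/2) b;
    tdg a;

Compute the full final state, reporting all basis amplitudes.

After the circuit, the state carries amplitude sqrt(2)/2 on |000>, -sqrt(2)*I/2 on |010>, and 0 on every other basis state.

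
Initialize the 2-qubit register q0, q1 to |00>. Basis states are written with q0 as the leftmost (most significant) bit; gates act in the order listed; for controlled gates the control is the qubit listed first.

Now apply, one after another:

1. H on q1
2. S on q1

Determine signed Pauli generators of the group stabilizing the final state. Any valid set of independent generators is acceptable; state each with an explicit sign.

The stabilizer group can be generated by +IY, +ZI, among other valid generating sets.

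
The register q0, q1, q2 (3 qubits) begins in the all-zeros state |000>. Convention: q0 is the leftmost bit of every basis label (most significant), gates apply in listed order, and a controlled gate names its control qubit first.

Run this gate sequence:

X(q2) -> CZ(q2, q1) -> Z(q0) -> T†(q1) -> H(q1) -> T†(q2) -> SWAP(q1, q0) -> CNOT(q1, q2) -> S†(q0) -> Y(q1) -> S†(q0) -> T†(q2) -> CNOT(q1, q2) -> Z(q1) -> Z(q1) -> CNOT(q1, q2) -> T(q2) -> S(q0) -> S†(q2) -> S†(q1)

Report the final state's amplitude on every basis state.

The resulting statevector has amplitude -sqrt(2)*exp(I*pi/4)/2 on |011>, sqrt(2)*exp(3*I*pi/4)/2 on |111>, and 0 on every other basis state. Key observation: gates 11-18 undo each other exactly, leaving only the rest of the circuit to track.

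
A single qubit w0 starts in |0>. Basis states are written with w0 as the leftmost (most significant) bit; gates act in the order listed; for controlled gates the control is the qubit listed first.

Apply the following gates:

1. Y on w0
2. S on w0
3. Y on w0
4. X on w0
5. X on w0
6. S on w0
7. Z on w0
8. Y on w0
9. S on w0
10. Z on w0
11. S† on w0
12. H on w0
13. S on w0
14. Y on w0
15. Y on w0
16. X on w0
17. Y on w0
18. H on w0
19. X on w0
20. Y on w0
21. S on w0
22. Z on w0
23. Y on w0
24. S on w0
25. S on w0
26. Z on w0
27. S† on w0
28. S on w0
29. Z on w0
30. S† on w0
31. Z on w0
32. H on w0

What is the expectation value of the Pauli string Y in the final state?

The observable Y averages to -1. Key observation: the block from step 25 through step 30 cancels to the identity and can be dropped.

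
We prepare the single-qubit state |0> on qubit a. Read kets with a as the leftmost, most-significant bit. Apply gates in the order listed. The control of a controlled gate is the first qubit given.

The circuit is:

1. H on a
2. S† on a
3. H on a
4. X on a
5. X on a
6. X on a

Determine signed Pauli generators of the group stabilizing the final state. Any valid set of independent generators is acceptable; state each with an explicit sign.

One valid set of independent stabilizer generators is -Y (any independent generating set of the same group is equally correct).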